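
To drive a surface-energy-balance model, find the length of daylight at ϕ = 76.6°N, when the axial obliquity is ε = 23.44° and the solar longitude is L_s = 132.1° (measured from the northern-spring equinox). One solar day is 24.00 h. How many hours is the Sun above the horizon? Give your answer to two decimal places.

Solar declination: sin δ = sin ε · sin L_s = sin 23.44° × sin 132.1° = 0.29515, so δ = +17.166°.
Sunrise equation: cos h₀ = −tan ϕ · tan δ = -1.2967 ≤ −1, so the Sun never sets (polar day) and h₀ = π.
Daylight = 2h₀/(2π) × 24.00 h = (3.1416/π) × 24.00 = 24.00 h.

24.00 h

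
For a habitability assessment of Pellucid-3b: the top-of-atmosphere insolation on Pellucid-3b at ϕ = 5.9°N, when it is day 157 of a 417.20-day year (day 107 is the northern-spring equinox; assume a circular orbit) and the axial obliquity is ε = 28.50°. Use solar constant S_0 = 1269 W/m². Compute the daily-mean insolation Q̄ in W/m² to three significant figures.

Solar longitude: L_s = 360° × (157 − 107)/417.20 = 43.145°.
sin δ = sin 28.50° × sin 43.145° = 0.32630, so δ = +19.044°.
cos h₀ = −tan(+5.9°) tan(+19.044°) = -0.0357, h₀ = 1.6065 rad.
Bracket: h₀ sin ϕ sin δ + cos ϕ cos δ sin h₀ = 1.6065×0.10279×0.32630 + 0.99470×0.94527×0.99936 = 0.053883 + 0.939658 = 0.993541.
Q̄ = (S_0/π) × [bracket] = (1269/π) × 0.993541 = 401.3 W/m².

Q̄ ≈ 401 W/m²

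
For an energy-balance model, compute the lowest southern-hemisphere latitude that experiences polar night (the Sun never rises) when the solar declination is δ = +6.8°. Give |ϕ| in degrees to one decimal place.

|ϕ| = 83.2°

Polar night requires cos h₀ = −tan ϕ tan δ ≥ 1, i.e. tan ϕ tan δ ≤ −1.
The boundary is |tan ϕ| · |tan δ| = 1, so |ϕ| = 90° − |δ| = 90° − 6.8° = 83.2° in the southern hemisphere.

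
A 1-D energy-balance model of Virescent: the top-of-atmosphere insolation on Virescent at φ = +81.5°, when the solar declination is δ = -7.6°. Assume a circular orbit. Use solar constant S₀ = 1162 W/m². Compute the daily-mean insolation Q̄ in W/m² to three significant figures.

Q̄ ≈ 1.80 W/m²

cos H₀ = −tan(+81.5°) tan(-7.600°) = 0.8928, H₀ = 0.4673 rad.
Bracket: H₀ sin φ sin δ + cos φ cos δ sin H₀ = 0.4673×0.98902×-0.13226 + 0.14781×0.99122×0.45047 = -0.061126 + 0.065999 = 0.004873.
Q̄ = (S₀/π) × [bracket] = (1162/π) × 0.004873 = 1.802 W/m².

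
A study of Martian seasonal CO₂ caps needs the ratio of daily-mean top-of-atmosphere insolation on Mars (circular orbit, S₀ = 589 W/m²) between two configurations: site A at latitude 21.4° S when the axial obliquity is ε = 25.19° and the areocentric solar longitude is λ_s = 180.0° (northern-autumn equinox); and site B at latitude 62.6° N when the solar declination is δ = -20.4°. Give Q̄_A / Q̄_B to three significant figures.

— Configuration A (φ=-21.4°):
sin δ = sin 25.19° × sin 180.0° = 0.00000, so δ = +0.000°.
cos H₀ = −tan(-21.4°) tan(+0.000°) = 0.0000, H₀ = 1.5708 rad.
Bracket: H₀ sin φ sin δ + cos φ cos δ sin H₀ = 1.5708×-0.36488×0.00000 + 0.93106×1.00000×1.00000 = -0.000000 + 0.931060 = 0.931060.
Q̄ = (S₀/π) × [bracket] = (589/π) × 0.931060 = 174.56 W/m².
— Configuration B (φ=+62.6°):
cos H₀ = −tan(+62.6°) tan(-20.400°) = 0.7175, H₀ = 0.7706 rad.
Bracket: H₀ sin φ sin δ + cos φ cos δ sin H₀ = 0.7706×0.88782×-0.34857 + 0.46020×0.93728×0.69660 = -0.238476 + 0.300469 = 0.061993.
Q̄ = (S₀/π) × [bracket] = (589/π) × 0.061993 = 11.623 W/m².
Ratio Q̄_A / Q̄_B = 174.56 / 11.623 = 15.02.

Q̄_A / Q̄_B ≈ 15.0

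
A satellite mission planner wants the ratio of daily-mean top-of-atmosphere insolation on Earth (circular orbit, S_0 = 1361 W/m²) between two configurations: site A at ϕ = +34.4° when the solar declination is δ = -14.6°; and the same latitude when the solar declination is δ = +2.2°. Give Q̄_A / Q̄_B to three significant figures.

Q̄_A / Q̄_B ≈ 0.684

— Configuration A (ϕ=+34.4°):
cos h₀ = −tan(+34.4°) tan(-14.600°) = 0.1784, h₀ = 1.3915 rad.
Bracket: h₀ sin ϕ sin δ + cos ϕ cos δ sin h₀ = 1.3915×0.56497×-0.25207 + 0.82511×0.96771×0.98397 = -0.198166 + 0.785668 = 0.587502.
Q̄ = (S_0/π) × [bracket] = (1361/π) × 0.587502 = 254.52 W/m².
— Configuration B (ϕ=+34.4°):
cos h₀ = −tan(+34.4°) tan(+2.200°) = -0.0263, h₀ = 1.5971 rad.
Bracket: h₀ sin ϕ sin δ + cos ϕ cos δ sin h₀ = 1.5971×0.56497×0.03839 + 0.82511×0.99926×0.99965 = 0.034640 + 0.824211 = 0.858851.
Q̄ = (S_0/π) × [bracket] = (1361/π) × 0.858851 = 372.07 W/m².
Ratio Q̄_A / Q̄_B = 254.52 / 372.07 = 0.6841.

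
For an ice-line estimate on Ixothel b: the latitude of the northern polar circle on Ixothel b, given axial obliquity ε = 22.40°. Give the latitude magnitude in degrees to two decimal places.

67.60°

The polar circle is the lowest latitude that experiences at least one full rotation of continuous daylight at the northern-summer solstice; it lies at |φ| = 90° − ε = 90° − 22.40° = 67.60°.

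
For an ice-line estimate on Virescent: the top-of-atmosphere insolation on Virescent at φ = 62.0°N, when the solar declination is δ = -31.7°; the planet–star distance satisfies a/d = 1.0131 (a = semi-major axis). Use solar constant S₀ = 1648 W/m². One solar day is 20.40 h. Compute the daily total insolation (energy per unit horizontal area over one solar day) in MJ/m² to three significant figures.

0.00 MJ/m²

cos H₀ = −tan(+62.0°) tan(-31.700°) = 1.1616 ≥ 1 ⇒ polar night, H₀ = 0 and Q̄ = 0.
Inverse-square distance factor (a/d)² = 1.0131² = 1.026372.
Daily total = Q̄ × 20.40 h × 3600 s/h = 0.00 MJ/m².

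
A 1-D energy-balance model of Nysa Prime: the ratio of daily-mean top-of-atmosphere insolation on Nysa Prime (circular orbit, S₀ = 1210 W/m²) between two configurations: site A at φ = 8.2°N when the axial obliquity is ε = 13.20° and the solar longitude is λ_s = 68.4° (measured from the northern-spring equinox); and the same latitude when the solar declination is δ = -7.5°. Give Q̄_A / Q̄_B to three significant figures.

Q̄_A / Q̄_B ≈ 1.07

— Configuration A (φ=+8.2°):
Solar declination: sin δ = sin ε · sin λ_s = sin 13.20° × sin 68.4° = 0.21232, so δ = +12.258°.
cos H₀ = −tan(+8.2°) tan(+12.258°) = -0.0313, H₀ = 1.6021 rad.
Bracket: H₀ sin φ sin δ + cos φ cos δ sin H₀ = 1.6021×0.14263×0.21232 + 0.98978×0.97720×0.99951 = 0.048517 + 0.966739 = 1.015256.
Q̄ = (S₀/π) × [bracket] = (1210/π) × 1.015256 = 391.03 W/m².
— Configuration B (φ=+8.2°):
cos H₀ = −tan(+8.2°) tan(-7.500°) = 0.0190, H₀ = 1.5518 rad.
Bracket: H₀ sin φ sin δ + cos φ cos δ sin H₀ = 1.5518×0.14263×-0.13053 + 0.98978×0.99144×0.99982 = -0.028891 + 0.981131 = 0.952240.
Q̄ = (S₀/π) × [bracket] = (1210/π) × 0.952240 = 366.76 W/m².
Ratio Q̄_A / Q̄_B = 391.03 / 366.76 = 1.066.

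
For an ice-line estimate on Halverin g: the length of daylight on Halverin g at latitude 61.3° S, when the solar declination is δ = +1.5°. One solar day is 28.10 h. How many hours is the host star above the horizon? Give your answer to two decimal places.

13.62 h

cos h₀ = −tan ϕ · tan δ = −tan(-61.3°) × tan(+1.500°) = 0.0478, so h₀ = 1.5229 rad = 87.26°.
Daylight = 2h₀/(2π) × 28.10 h = (1.5229/π) × 28.10 = 13.62 h.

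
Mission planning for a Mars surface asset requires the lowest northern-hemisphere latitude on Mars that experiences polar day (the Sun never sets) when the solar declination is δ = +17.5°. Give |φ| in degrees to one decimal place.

Polar day requires cos H₀ = −tan φ tan δ ≤ −1, i.e. tan φ tan δ ≥ 1.
The boundary is |tan φ| · |tan δ| = 1, so |φ| = 90° − |δ| = 90° − 17.5° = 72.5° in the northern hemisphere.

|φ| = 72.5°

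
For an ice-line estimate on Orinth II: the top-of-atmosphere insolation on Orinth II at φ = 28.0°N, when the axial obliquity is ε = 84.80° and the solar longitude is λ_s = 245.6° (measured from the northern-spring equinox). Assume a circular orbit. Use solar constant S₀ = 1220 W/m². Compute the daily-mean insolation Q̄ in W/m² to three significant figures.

Solar declination: sin δ = sin ε · sin λ_s = sin 84.80° × sin 245.6° = -0.90694, so δ = -65.085°.
cos H₀ = −tan(+28.0°) tan(-65.085°) = 1.1447 ≥ 1 ⇒ polar night, H₀ = 0 and Q̄ = 0.

Q̄ ≈ 0.00 W/m²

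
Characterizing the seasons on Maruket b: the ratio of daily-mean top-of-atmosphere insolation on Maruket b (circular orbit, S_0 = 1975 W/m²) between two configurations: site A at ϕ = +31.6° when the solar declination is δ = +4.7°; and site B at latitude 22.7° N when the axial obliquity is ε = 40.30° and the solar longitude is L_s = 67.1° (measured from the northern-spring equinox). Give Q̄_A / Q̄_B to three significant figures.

— Configuration A (ϕ=+31.6°):
cos h₀ = −tan(+31.6°) tan(+4.700°) = -0.0506, h₀ = 1.6214 rad.
Bracket: h₀ sin ϕ sin δ + cos ϕ cos δ sin h₀ = 1.6214×0.52399×0.08194 + 0.85173×0.99664×0.99872 = 0.069616 + 0.847782 = 0.917398.
Q̄ = (S_0/π) × [bracket] = (1975/π) × 0.917398 = 576.73 W/m².
— Configuration B (ϕ=+22.7°):
Solar declination: sin δ = sin ε · sin L_s = sin 40.30° × sin 67.1° = 0.59581, so δ = +36.571°.
cos h₀ = −tan(+22.7°) tan(+36.571°) = -0.3103, h₀ = 1.8863 rad.
Bracket: h₀ sin ϕ sin δ + cos ϕ cos δ sin h₀ = 1.8863×0.38591×0.59581 + 0.92254×0.80312×0.95063 = 0.433715 + 0.704332 = 1.138047.
Q̄ = (S_0/π) × [bracket] = (1975/π) × 1.138047 = 715.45 W/m².
Ratio Q̄_A / Q̄_B = 576.73 / 715.45 = 0.8061.

Q̄_A / Q̄_B ≈ 0.806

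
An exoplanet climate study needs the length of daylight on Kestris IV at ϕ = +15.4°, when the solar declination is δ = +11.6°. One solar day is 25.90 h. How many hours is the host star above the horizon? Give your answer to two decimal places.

cos h₀ = −tan ϕ · tan δ = −tan(+15.4°) × tan(+11.600°) = -0.0565, so h₀ = 1.6274 rad = 93.24°.
Daylight = 2h₀/(2π) × 25.90 h = (1.6274/π) × 25.90 = 13.42 h.

13.42 h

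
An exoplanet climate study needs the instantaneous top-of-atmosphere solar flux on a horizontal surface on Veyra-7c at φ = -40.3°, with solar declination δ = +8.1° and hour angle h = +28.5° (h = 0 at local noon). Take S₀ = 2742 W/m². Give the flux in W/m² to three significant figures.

1.57e+03 W/m²

cos θ_z = sin φ sin δ + cos φ cos δ cos h = -0.091133 + 0.663559 = 0.572426.
Flux = S₀ · cos θ_z = 2742 × 0.572426 = 1570 W/m².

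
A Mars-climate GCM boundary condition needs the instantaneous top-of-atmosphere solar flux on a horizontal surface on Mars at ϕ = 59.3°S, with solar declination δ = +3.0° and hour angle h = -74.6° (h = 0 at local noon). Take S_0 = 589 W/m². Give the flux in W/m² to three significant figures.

53.2 W/m²

cos θ_z = sin ϕ sin δ + cos ϕ cos δ cos h = -0.045001 + 0.135392 = 0.090391.
Flux = S_0 · cos θ_z = 589 × 0.090391 = 53.24 W/m².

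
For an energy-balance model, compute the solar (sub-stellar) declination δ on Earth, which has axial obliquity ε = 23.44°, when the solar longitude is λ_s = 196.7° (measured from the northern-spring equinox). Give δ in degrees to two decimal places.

sin δ = sin ε · sin λ_s = sin 23.44° × sin 196.7° = -0.114309.
δ = arcsin(-0.114309) = -6.56°.

δ = -6.56°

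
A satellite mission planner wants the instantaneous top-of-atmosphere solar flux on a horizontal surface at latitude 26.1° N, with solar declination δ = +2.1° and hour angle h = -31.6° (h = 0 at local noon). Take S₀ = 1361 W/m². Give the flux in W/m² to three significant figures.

cos θ_z = sin φ sin δ + cos φ cos δ cos h = 0.016121 + 0.764361 = 0.780482.
Flux = S₀ · cos θ_z = 1361 × 0.780482 = 1062 W/m².

1.06e+03 W/m²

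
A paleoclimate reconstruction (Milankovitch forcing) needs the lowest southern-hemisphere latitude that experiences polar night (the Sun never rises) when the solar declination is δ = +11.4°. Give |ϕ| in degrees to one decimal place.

|ϕ| = 78.6°

Polar night requires cos h₀ = −tan ϕ tan δ ≥ 1, i.e. tan ϕ tan δ ≤ −1.
The boundary is |tan ϕ| · |tan δ| = 1, so |ϕ| = 90° − |δ| = 90° − 11.4° = 78.6° in the southern hemisphere.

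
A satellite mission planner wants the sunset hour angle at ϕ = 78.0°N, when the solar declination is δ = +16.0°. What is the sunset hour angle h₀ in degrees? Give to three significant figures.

h₀ = 180°

Sunrise equation: cos h₀ = −tan ϕ · tan δ = -1.3490 ≤ −1, so the Sun never sets (polar day) and h₀ = π.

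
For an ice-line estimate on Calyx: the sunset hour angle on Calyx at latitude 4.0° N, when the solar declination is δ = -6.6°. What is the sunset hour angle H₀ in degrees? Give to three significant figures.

cos H₀ = −tan φ · tan δ = −tan(+4.0°) × tan(-6.600°) = 0.0081, so H₀ = 1.5627 rad = 89.54°.

H₀ = 89.5°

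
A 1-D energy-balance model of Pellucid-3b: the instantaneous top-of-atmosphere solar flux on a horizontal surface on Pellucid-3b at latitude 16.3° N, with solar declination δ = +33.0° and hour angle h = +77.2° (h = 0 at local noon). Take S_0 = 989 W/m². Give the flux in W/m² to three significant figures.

328 W/m²

cos θ_z = sin ϕ sin δ + cos ϕ cos δ cos h = 0.152862 + 0.178338 = 0.331200.
Flux = S_0 · cos θ_z = 989 × 0.331200 = 327.6 W/m².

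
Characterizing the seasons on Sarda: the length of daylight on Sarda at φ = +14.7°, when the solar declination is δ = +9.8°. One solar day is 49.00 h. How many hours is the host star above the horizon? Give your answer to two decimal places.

25.21 h

cos H₀ = −tan φ · tan δ = −tan(+14.7°) × tan(+9.800°) = -0.0453, so H₀ = 1.6161 rad = 92.60°.
Daylight = 2H₀/(2π) × 49.00 h = (1.6161/π) × 49.00 = 25.21 h.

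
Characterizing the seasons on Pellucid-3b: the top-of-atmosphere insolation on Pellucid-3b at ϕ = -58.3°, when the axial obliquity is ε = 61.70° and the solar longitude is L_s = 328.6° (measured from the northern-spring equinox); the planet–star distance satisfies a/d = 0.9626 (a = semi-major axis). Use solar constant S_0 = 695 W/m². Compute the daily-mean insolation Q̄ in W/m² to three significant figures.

Solar declination: sin δ = sin ε · sin L_s = sin 61.70° × sin 328.6° = -0.45874, so δ = -27.306°.
cos h₀ = −tan(-58.3°) tan(-27.306°) = -0.8359, h₀ = 2.5606 rad.
Bracket: h₀ sin ϕ sin δ + cos ϕ cos δ sin h₀ = 2.5606×-0.85081×-0.45874 + 0.52547×0.88857×0.54888 = 0.999404 + 0.256281 = 1.255685.
Inverse-square distance factor (a/d)² = 0.9626² = 0.926599.
Q̄ = (S_0/π) × 0.926599 × [bracket] = (695/π) × 0.926599 × 1.255685 = 257.4 W/m².

Q̄ ≈ 257 W/m²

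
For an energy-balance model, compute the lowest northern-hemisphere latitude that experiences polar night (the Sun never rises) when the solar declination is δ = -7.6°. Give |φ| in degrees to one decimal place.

|φ| = 82.4°

Polar night requires cos H₀ = −tan φ tan δ ≥ 1, i.e. tan φ tan δ ≤ −1.
The boundary is |tan φ| · |tan δ| = 1, so |φ| = 90° − |δ| = 90° − 7.6° = 82.4° in the northern hemisphere.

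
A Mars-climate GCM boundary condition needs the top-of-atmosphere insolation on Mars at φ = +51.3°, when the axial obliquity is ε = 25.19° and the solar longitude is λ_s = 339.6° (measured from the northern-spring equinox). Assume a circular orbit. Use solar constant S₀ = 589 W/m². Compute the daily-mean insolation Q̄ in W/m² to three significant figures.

Q̄ ≈ 83.9 W/m²

Solar declination: sin δ = sin ε · sin λ_s = sin 25.19° × sin 339.6° = -0.14836, so δ = -8.532°.
cos H₀ = −tan(+51.3°) tan(-8.532°) = 0.1873, H₀ = 1.3824 rad.
Bracket: H₀ sin φ sin δ + cos φ cos δ sin H₀ = 1.3824×0.78043×-0.14836 + 0.62524×0.98893×0.98231 = -0.160061 + 0.607381 = 0.447320.
Q̄ = (S₀/π) × [bracket] = (589/π) × 0.447320 = 83.87 W/m².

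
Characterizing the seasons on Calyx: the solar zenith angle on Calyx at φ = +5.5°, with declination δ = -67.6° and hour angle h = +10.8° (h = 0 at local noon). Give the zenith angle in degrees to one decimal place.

cos θ_z = sin φ sin δ + cos φ cos δ cos h = -0.088614 + 0.372597 = 0.283983.
θ_z = arccos(0.283983) = 73.5°.

θ_z = 73.5°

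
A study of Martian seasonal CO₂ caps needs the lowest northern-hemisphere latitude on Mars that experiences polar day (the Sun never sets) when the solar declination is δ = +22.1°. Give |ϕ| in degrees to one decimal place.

|ϕ| = 67.9°

Polar day requires cos h₀ = −tan ϕ tan δ ≤ −1, i.e. tan ϕ tan δ ≥ 1.
The boundary is |tan ϕ| · |tan δ| = 1, so |ϕ| = 90° − |δ| = 90° − 22.1° = 67.9° in the northern hemisphere.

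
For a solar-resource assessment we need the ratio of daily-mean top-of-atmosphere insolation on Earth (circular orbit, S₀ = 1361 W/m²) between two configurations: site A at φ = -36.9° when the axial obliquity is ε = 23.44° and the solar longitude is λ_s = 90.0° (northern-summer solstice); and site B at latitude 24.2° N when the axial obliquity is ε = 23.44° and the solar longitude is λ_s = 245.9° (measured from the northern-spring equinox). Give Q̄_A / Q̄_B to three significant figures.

— Configuration A (φ=-36.9°):
Solar declination: sin δ = sin ε · sin λ_s = sin 23.44° × sin 90.0° = 0.39779, so δ = +23.440°.
cos H₀ = −tan(-36.9°) tan(+23.440°) = 0.3255, H₀ = 1.2392 rad.
Bracket: H₀ sin φ sin δ + cos φ cos δ sin H₀ = 1.2392×-0.60042×0.39779 + 0.79968×0.91748×0.94553 = -0.295972 + 0.693726 = 0.397754.
Q̄ = (S₀/π) × [bracket] = (1361/π) × 0.397754 = 172.31 W/m².
— Configuration B (φ=+24.2°):
Solar declination: sin δ = sin ε · sin λ_s = sin 23.44° × sin 245.9° = -0.36311, so δ = -21.292°.
cos H₀ = −tan(+24.2°) tan(-21.292°) = 0.1751, H₀ = 1.3947 rad.
Bracket: H₀ sin φ sin δ + cos φ cos δ sin H₀ = 1.3947×0.40992×-0.36311 + 0.91212×0.93174×0.98454 = -0.207596 + 0.836720 = 0.629124.
Q̄ = (S₀/π) × [bracket] = (1361/π) × 0.629124 = 272.55 W/m².
Ratio Q̄_A / Q̄_B = 172.31 / 272.55 = 0.6322.

Q̄_A / Q̄_B ≈ 0.632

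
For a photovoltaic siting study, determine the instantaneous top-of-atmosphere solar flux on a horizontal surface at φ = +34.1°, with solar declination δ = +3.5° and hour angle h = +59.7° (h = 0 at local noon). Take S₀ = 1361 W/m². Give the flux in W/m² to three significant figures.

cos θ_z = sin φ sin δ + cos φ cos δ cos h = 0.034226 + 0.417000 = 0.451226.
Flux = S₀ · cos θ_z = 1361 × 0.451226 = 614.1 W/m².

614 W/m²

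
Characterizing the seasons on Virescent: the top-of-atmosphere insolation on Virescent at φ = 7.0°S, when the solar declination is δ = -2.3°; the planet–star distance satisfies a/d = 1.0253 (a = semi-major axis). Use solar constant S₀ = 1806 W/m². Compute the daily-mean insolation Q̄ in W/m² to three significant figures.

cos H₀ = −tan(-7.0°) tan(-2.300°) = -0.0049, H₀ = 1.5757 rad.
Bracket: H₀ sin φ sin δ + cos φ cos δ sin H₀ = 1.5757×-0.12187×-0.04013 + 0.99255×0.99919×0.99999 = 0.007706 + 0.991736 = 0.999442.
Inverse-square distance factor (a/d)² = 1.0253² = 1.051240.
Q̄ = (S₀/π) × 1.051240 × [bracket] = (1806/π) × 1.051240 × 0.999442 = 604.0 W/m².

Q̄ ≈ 604 W/m²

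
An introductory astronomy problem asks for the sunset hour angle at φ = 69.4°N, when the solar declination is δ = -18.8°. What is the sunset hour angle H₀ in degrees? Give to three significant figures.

cos H₀ = −tan φ · tan δ = −tan(+69.4°) × tan(-18.800°) = 0.9057, so H₀ = 0.4378 rad = 25.08°.

H₀ = 25.1°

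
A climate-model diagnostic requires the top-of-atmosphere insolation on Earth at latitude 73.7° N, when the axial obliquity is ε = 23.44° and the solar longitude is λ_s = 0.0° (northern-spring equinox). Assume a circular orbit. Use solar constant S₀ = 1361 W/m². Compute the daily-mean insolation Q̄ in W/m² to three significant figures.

Q̄ ≈ 122 W/m²

Solar declination: sin δ = sin ε · sin λ_s = sin 23.44° × sin 0.0° = 0.00000, so δ = +0.000°.
cos H₀ = −tan(+73.7°) tan(+0.000°) = -0.0000, H₀ = 1.5708 rad.
Bracket: H₀ sin φ sin δ + cos φ cos δ sin H₀ = 1.5708×0.95981×0.00000 + 0.28067×1.00000×1.00000 = 0.000000 + 0.280670 = 0.280670.
Q̄ = (S₀/π) × [bracket] = (1361/π) × 0.280670 = 121.6 W/m².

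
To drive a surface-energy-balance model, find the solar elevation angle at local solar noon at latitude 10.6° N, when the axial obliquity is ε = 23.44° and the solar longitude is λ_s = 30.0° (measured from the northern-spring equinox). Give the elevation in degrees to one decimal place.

Solar declination: sin δ = sin ε · sin λ_s = sin 23.44° × sin 30.0° = 0.19889, so δ = +11.472°.
At local noon the hour angle is zero, so the zenith angle equals |φ − δ| = |+10.6° − (+11.472°)| = 0.872°.
Elevation = 90° − 0.872° = 89.1°.

89.1°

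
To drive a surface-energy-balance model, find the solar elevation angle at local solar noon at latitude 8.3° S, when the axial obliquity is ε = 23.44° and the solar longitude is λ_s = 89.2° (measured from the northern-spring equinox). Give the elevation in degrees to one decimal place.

Solar declination: sin δ = sin ε · sin λ_s = sin 23.44° × sin 89.2° = 0.39775, so δ = +23.438°.
At local noon the hour angle is zero, so the zenith angle equals |φ − δ| = |-8.3° − (+23.438°)| = 31.738°.
Elevation = 90° − 31.738° = 58.3°.

58.3°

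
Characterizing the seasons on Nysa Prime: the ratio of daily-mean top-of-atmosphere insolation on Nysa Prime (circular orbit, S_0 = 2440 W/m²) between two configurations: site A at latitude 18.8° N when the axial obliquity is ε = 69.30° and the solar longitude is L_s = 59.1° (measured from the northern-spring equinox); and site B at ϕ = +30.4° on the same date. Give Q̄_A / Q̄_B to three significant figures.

Q̄_A / Q̄_B ≈ 0.779

— Configuration A (ϕ=+18.8°):
Solar declination: sin δ = sin ε · sin L_s = sin 69.30° × sin 59.1° = 0.80267, so δ = +53.386°.
cos h₀ = −tan(+18.8°) tan(+53.386°) = -0.4582, h₀ = 2.0467 rad.
Bracket: h₀ sin ϕ sin δ + cos ϕ cos δ sin h₀ = 2.0467×0.32227×0.80267 + 0.94665×0.59642×0.88887 = 0.529433 + 0.501857 = 1.031290.
Q̄ = (S_0/π) × [bracket] = (2440/π) × 1.031290 = 800.98 W/m².
— Configuration B (ϕ=+30.4°):
cos h₀ = −tan(+30.4°) tan(+53.386°) = -0.7896, h₀ = 2.4809 rad.
Bracket: h₀ sin ϕ sin δ + cos ϕ cos δ sin h₀ = 2.4809×0.50603×0.80267 + 0.86251×0.59642×0.61364 = 1.007680 + 0.315668 = 1.323348.
Q̄ = (S_0/π) × [bracket] = (2440/π) × 1.323348 = 1027.8 W/m².
Ratio Q̄_A / Q̄_B = 800.98 / 1027.8 = 0.7793.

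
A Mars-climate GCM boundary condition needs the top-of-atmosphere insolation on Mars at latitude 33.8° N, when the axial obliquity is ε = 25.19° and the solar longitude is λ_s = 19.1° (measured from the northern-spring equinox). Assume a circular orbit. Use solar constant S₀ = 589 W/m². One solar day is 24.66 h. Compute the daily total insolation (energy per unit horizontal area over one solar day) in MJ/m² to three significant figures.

15.8 MJ/m²

Solar declination: sin δ = sin ε · sin λ_s = sin 25.19° × sin 19.1° = 0.13927, so δ = +8.006°.
cos H₀ = −tan(+33.8°) tan(+8.006°) = -0.0942, H₀ = 1.6651 rad.
Bracket: H₀ sin φ sin δ + cos φ cos δ sin H₀ = 1.6651×0.55630×0.13927 + 0.83098×0.99025×0.99556 = 0.129005 + 0.819224 = 0.948229.
Q̄ = (S₀/π) × [bracket] = (589/π) × 0.948229 = 177.78 W/m².
Daily total = Q̄ × 24.66 h × 3600 s/h = 177.78 × 24.66 × 3600 / 10⁶ = 15.78 MJ/m².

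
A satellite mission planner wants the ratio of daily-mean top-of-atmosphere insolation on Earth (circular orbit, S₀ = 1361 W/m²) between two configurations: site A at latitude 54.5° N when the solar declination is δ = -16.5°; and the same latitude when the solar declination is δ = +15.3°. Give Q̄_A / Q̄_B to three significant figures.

Q̄_A / Q̄_B ≈ 0.258

— Configuration A (φ=+54.5°):
cos H₀ = −tan(+54.5°) tan(-16.500°) = 0.4153, H₀ = 1.1426 rad.
Bracket: H₀ sin φ sin δ + cos φ cos δ sin H₀ = 1.1426×0.81412×-0.28402 + 0.58070×0.95882×0.90970 = -0.264199 + 0.506509 = 0.242310.
Q̄ = (S₀/π) × [bracket] = (1361/π) × 0.242310 = 104.97 W/m².
— Configuration B (φ=+54.5°):
cos H₀ = −tan(+54.5°) tan(+15.300°) = -0.3835, H₀ = 1.9644 rad.
Bracket: H₀ sin φ sin δ + cos φ cos δ sin H₀ = 1.9644×0.81412×0.26387 + 0.58070×0.96456×0.92353 = 0.421996 + 0.517288 = 0.939284.
Q̄ = (S₀/π) × [bracket] = (1361/π) × 0.939284 = 406.92 W/m².
Ratio Q̄_A / Q̄_B = 104.97 / 406.92 = 0.2580.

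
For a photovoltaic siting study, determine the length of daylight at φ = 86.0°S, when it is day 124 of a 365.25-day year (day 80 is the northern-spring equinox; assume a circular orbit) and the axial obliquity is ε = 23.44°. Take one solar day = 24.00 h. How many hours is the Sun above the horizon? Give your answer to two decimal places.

Solar longitude: λ_s = 360° × (124 − 80)/365.25 = 43.368°.
sin δ = sin 23.44° × sin 43.368° = 0.27315, so δ = +15.852°.
cos H₀ = −tan φ · tan δ = 4.0607 ≥ 1, so the Sun never rises (polar night) and H₀ = 0.
Daylight = 2H₀/(2π) × 24.00 h = (0.0000/π) × 24.00 = 0.00 h.

0.00 h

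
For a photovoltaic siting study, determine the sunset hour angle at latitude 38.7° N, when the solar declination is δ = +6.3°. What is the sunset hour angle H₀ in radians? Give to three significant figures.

cos H₀ = −tan φ · tan δ = −tan(+38.7°) × tan(+6.300°) = -0.0884, so H₀ = 1.6594 rad = 95.07°.

H₀ = 1.66 rad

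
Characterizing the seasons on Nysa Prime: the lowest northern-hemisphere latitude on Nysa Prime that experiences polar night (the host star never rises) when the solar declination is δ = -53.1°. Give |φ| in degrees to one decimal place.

Polar night requires cos H₀ = −tan φ tan δ ≥ 1, i.e. tan φ tan δ ≤ −1.
The boundary is |tan φ| · |tan δ| = 1, so |φ| = 90° − |δ| = 90° − 53.1° = 36.9° in the northern hemisphere.

|φ| = 36.9°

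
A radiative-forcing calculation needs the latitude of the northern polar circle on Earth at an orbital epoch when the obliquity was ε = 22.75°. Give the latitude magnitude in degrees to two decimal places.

67.25°

The polar circle is the lowest latitude that experiences at least one full rotation of continuous daylight at the northern-summer solstice; it lies at |φ| = 90° − ε = 90° − 22.75° = 67.25°.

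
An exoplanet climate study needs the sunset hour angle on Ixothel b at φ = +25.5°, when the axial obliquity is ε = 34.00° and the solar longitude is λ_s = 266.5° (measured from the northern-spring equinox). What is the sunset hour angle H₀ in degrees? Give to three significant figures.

Solar declination: sin δ = sin ε · sin λ_s = sin 34.00° × sin 266.5° = -0.55815, so δ = -33.928°.
cos H₀ = −tan φ · tan δ = −tan(+25.5°) × tan(-33.928°) = 0.3209, so H₀ = 1.2442 rad = 71.29°.

H₀ = 71.3°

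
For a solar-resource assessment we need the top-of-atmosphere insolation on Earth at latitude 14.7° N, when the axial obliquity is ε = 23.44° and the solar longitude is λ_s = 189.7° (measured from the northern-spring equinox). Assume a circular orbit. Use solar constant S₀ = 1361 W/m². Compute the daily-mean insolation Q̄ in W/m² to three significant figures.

Q̄ ≈ 407 W/m²

Solar declination: sin δ = sin ε · sin λ_s = sin 23.44° × sin 189.7° = -0.06702, so δ = -3.843°.
cos H₀ = −tan(+14.7°) tan(-3.843°) = 0.0176, H₀ = 1.5532 rad.
Bracket: H₀ sin φ sin δ + cos φ cos δ sin H₀ = 1.5532×0.25376×-0.06702 + 0.96727×0.99775×0.99984 = -0.026415 + 0.964939 = 0.938524.
Q̄ = (S₀/π) × [bracket] = (1361/π) × 0.938524 = 406.6 W/m².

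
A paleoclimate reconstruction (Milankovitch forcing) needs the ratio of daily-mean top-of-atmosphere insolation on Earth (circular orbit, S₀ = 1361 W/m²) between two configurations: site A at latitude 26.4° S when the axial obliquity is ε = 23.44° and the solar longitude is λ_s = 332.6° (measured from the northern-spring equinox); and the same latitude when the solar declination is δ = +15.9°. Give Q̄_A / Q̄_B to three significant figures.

— Configuration A (φ=-26.4°):
Solar declination: sin δ = sin ε · sin λ_s = sin 23.44° × sin 332.6° = -0.18306, so δ = -10.548°.
cos H₀ = −tan(-26.4°) tan(-10.548°) = -0.0924, H₀ = 1.6634 rad.
Bracket: H₀ sin φ sin δ + cos φ cos δ sin H₀ = 1.6634×-0.44464×-0.18306 + 0.89571×0.98310×0.99572 = 0.135394 + 0.876804 = 1.012198.
Q̄ = (S₀/π) × [bracket] = (1361/π) × 1.012198 = 438.50 W/m².
— Configuration B (φ=-26.4°):
cos H₀ = −tan(-26.4°) tan(+15.900°) = 0.1414, H₀ = 1.4289 rad.
Bracket: H₀ sin φ sin δ + cos φ cos δ sin H₀ = 1.4289×-0.44464×0.27396 + 0.89571×0.96174×0.98995 = -0.174059 + 0.852783 = 0.678724.
Q̄ = (S₀/π) × [bracket] = (1361/π) × 0.678724 = 294.04 W/m².
Ratio Q̄_A / Q̄_B = 438.50 / 294.04 = 1.491.

Q̄_A / Q̄_B ≈ 1.49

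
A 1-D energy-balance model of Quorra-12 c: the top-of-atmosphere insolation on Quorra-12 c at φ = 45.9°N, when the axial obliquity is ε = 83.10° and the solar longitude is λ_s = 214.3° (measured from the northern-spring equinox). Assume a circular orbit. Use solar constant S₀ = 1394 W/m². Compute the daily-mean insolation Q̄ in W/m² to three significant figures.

Q̄ ≈ 41.0 W/m²

Solar declination: sin δ = sin ε · sin λ_s = sin 83.10° × sin 214.3° = -0.55944, so δ = -34.017°.
cos H₀ = −tan(+45.9°) tan(-34.017°) = 0.6965, H₀ = 0.8003 rad.
Bracket: H₀ sin φ sin δ + cos φ cos δ sin H₀ = 0.8003×0.71813×-0.55944 + 0.69591×0.82887×0.71756 = -0.321521 + 0.413902 = 0.092381.
Q̄ = (S₀/π) × [bracket] = (1394/π) × 0.092381 = 40.99 W/m².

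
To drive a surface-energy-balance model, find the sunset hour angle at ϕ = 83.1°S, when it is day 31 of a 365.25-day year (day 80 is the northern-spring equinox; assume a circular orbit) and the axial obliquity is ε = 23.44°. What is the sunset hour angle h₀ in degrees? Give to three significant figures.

h₀ = 180°

Solar longitude: L_s = 360° × (31 − 80)/365.25 = -48.296°, i.e. -48.296° + 360° = 311.704°.
sin δ = sin 23.44° × sin 311.704° = -0.29698, so δ = -17.277°.
Sunrise equation: cos h₀ = −tan ϕ · tan δ = -2.5701 ≤ −1, so the Sun never sets (polar day) and h₀ = π.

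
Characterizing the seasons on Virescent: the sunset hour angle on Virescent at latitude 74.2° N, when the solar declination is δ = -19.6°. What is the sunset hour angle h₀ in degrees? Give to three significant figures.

h₀ = 0.00°

cos h₀ = −tan ϕ · tan δ = 1.2584 ≥ 1, so the host star never rises (polar night) and h₀ = 0.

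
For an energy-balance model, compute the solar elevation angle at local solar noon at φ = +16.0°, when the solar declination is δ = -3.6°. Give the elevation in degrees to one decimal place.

70.4°

At local noon the hour angle is zero, so the zenith angle equals |φ − δ| = |+16.0° − (-3.600°)| = 19.600°.
Elevation = 90° − 19.600° = 70.4°.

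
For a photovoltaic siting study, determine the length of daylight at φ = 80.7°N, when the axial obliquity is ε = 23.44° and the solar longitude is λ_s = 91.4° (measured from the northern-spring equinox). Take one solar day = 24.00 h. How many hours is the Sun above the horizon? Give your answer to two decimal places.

24.00 h

Solar declination: sin δ = sin ε · sin λ_s = sin 23.44° × sin 91.4° = 0.39767, so δ = +23.433°.
Sunrise equation: cos H₀ = −tan φ · tan δ = -2.6467 ≤ −1, so the Sun never sets (polar day) and H₀ = π.
Daylight = 2H₀/(2π) × 24.00 h = (3.1416/π) × 24.00 = 24.00 h.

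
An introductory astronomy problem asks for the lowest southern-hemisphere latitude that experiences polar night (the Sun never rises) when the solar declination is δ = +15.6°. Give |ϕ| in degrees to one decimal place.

|ϕ| = 74.4°

Polar night requires cos h₀ = −tan ϕ tan δ ≥ 1, i.e. tan ϕ tan δ ≤ −1.
The boundary is |tan ϕ| · |tan δ| = 1, so |ϕ| = 90° − |δ| = 90° − 15.6° = 74.4° in the southern hemisphere.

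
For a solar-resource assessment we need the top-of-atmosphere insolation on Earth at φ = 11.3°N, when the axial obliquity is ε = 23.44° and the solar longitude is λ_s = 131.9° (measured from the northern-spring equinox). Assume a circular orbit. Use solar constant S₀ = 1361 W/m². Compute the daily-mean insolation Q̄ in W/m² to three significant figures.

Solar declination: sin δ = sin ε · sin λ_s = sin 23.44° × sin 131.9° = 0.29608, so δ = +17.222°.
cos H₀ = −tan(+11.3°) tan(+17.222°) = -0.0619, H₀ = 1.6328 rad.
Bracket: H₀ sin φ sin δ + cos φ cos δ sin H₀ = 1.6328×0.19595×0.29608 + 0.98061×0.95516×0.99808 = 0.094730 + 0.934841 = 1.029571.
Q̄ = (S₀/π) × [bracket] = (1361/π) × 1.029571 = 446.0 W/m².

Q̄ ≈ 446 W/m²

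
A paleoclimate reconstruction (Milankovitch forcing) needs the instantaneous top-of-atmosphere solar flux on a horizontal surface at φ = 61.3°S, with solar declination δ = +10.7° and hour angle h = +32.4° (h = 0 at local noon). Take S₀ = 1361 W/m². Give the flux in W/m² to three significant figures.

cos θ_z = sin φ sin δ + cos φ cos δ cos h = -0.162857 + 0.398416 = 0.235559.
Flux = S₀ · cos θ_z = 1361 × 0.235559 = 320.6 W/m².

321 W/m²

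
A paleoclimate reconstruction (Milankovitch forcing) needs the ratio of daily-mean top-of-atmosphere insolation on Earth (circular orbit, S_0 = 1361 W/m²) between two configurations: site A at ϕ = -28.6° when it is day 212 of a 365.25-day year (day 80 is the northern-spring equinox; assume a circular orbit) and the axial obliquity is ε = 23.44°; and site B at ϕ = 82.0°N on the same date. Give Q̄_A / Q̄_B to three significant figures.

Q̄_A / Q̄_B ≈ 0.655

— Configuration A (ϕ=-28.6°):
Solar longitude: L_s = 360° × (212 − 80)/365.25 = 130.103°.
sin δ = sin 23.44° × sin 130.103° = 0.30427, so δ = +17.714°.
cos h₀ = −tan(-28.6°) tan(+17.714°) = 0.1741, h₀ = 1.3958 rad.
Bracket: h₀ sin ϕ sin δ + cos ϕ cos δ sin h₀ = 1.3958×-0.47869×0.30427 + 0.87798×0.95259×0.98472 = -0.203300 + 0.823575 = 0.620275.
Q̄ = (S_0/π) × [bracket] = (1361/π) × 0.620275 = 268.72 W/m².
— Configuration B (ϕ=+82.0°):
cos h₀ = −tan(+82.0°) tan(+17.714°) = -2.2727 ≤ −1 ⇒ polar day, h₀ = π.
Bracket: h₀ sin ϕ sin δ + cos ϕ cos δ sin h₀ = 3.1416×0.99027×0.30427 + 0.13917×0.95259×0.00000 = 0.946594 + 0.000000 = 0.946594.
Q̄ = (S_0/π) × [bracket] = (1361/π) × 0.946594 = 410.08 W/m².
Ratio Q̄_A / Q̄_B = 268.72 / 410.08 = 0.6553.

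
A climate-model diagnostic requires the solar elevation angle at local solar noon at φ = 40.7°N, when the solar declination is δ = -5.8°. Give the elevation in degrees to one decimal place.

43.5°

At local noon the hour angle is zero, so the zenith angle equals |φ − δ| = |+40.7° − (-5.800°)| = 46.500°.
Elevation = 90° − 46.500° = 43.5°.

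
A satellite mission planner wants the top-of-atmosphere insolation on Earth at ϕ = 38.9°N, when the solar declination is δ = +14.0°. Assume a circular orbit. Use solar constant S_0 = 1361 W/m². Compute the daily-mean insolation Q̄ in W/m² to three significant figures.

Q̄ ≈ 437 W/m²

cos h₀ = −tan(+38.9°) tan(+14.000°) = -0.2012, h₀ = 1.7734 rad.
Bracket: h₀ sin ϕ sin δ + cos ϕ cos δ sin h₀ = 1.7734×0.62796×0.24192 + 0.77824×0.97030×0.97955 = 0.269408 + 0.739684 = 1.009092.
Q̄ = (S_0/π) × [bracket] = (1361/π) × 1.009092 = 437.2 W/m².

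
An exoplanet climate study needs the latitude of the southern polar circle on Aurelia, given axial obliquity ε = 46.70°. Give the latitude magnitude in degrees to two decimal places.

43.30°

The polar circle is the lowest latitude that experiences at least one full rotation of continuous darkness at the northern-summer solstice; it lies at |φ| = 90° − ε = 90° − 46.70° = 43.30°.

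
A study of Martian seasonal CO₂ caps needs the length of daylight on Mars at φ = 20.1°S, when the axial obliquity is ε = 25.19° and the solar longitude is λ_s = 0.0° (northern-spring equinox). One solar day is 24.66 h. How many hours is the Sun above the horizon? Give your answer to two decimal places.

Solar declination: sin δ = sin ε · sin λ_s = sin 25.19° × sin 0.0° = 0.00000, so δ = +0.000°.
cos H₀ = −tan φ · tan δ = −tan(-20.1°) × tan(+0.000°) = 0.0000, so H₀ = 1.5708 rad = 90.00°.
Daylight = 2H₀/(2π) × 24.66 h = (1.5708/π) × 24.66 = 12.33 h.

12.33 h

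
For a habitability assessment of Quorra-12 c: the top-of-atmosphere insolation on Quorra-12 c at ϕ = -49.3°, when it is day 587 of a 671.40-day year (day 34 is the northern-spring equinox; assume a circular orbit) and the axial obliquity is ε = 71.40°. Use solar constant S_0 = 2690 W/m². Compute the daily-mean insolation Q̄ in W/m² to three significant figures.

Q̄ ≈ 1.73e+03 W/m²

Solar longitude: L_s = 360° × (587 − 34)/671.40 = 296.515°.
sin δ = sin 71.40° × sin 296.515° = -0.84808, so δ = -58.004°.
cos h₀ = −tan(-49.3°) tan(-58.004°) = -1.8608 ≤ −1 ⇒ polar day, h₀ = π.
Bracket: h₀ sin ϕ sin δ + cos ϕ cos δ sin h₀ = 3.1416×-0.75813×-0.84808 + 0.65210×0.52987×0.00000 = 2.019907 + 0.000000 = 2.019907.
Q̄ = (S_0/π) × [bracket] = (2690/π) × 2.019907 = 1730 W/m².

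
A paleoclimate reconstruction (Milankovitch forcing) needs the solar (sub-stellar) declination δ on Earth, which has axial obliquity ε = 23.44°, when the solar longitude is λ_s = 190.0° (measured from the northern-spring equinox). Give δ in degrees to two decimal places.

δ = -3.96°

sin δ = sin ε · sin λ_s = sin 23.44° × sin 190.0° = -0.069075.
δ = arcsin(-0.069075) = -3.96°.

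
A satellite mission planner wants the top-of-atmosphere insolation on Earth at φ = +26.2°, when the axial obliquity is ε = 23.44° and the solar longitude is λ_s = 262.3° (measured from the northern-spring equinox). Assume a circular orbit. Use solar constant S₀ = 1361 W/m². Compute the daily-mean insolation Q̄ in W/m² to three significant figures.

Solar declination: sin δ = sin ε · sin λ_s = sin 23.44° × sin 262.3° = -0.39420, so δ = -23.216°.
cos H₀ = −tan(+26.2°) tan(-23.216°) = 0.2111, H₀ = 1.3581 rad.
Bracket: H₀ sin φ sin δ + cos φ cos δ sin H₀ = 1.3581×0.44151×-0.39420 + 0.89726×0.91902×0.97747 = -0.236368 + 0.806022 = 0.569654.
Q̄ = (S₀/π) × [bracket] = (1361/π) × 0.569654 = 246.8 W/m².

Q̄ ≈ 247 W/m²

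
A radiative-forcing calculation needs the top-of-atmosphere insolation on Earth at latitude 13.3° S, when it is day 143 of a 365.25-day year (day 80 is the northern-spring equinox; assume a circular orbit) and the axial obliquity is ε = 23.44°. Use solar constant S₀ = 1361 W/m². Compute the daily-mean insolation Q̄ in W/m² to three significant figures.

Solar longitude: λ_s = 360° × (143 − 80)/365.25 = 62.094°.
sin δ = sin 23.44° × sin 62.094° = 0.35153, so δ = +20.581°.
cos H₀ = −tan(-13.3°) tan(+20.581°) = 0.0888, H₀ = 1.4819 rad.
Bracket: H₀ sin φ sin δ + cos φ cos δ sin H₀ = 1.4819×-0.23005×0.35153 + 0.97318×0.93618×0.99605 = -0.119840 + 0.907473 = 0.787633.
Q̄ = (S₀/π) × [bracket] = (1361/π) × 0.787633 = 341.2 W/m².

Q̄ ≈ 341 W/m²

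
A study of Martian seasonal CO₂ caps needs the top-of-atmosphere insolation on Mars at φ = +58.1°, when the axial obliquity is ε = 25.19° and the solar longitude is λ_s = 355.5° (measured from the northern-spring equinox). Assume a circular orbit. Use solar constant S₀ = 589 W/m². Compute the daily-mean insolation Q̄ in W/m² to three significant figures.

Q̄ ≈ 90.8 W/m²

Solar declination: sin δ = sin ε · sin λ_s = sin 25.19° × sin 355.5° = -0.03339, so δ = -1.914°.
cos H₀ = −tan(+58.1°) tan(-1.914°) = 0.0537, H₀ = 1.5171 rad.
Bracket: H₀ sin φ sin δ + cos φ cos δ sin H₀ = 1.5171×0.84897×-0.03339 + 0.52844×0.99944×0.99856 = -0.043005 + 0.527384 = 0.484379.
Q̄ = (S₀/π) × [bracket] = (589/π) × 0.484379 = 90.81 W/m².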